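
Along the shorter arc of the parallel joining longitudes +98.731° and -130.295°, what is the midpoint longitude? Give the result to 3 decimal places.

Signed shortest Δλ from +98.731° to -130.295° is +130.974°.
Midpoint longitude = +98.731° + (+130.974°)/2 = +98.731° + 65.487° = +164.218°.
(The naïve average (+98.731 + -130.295)/2 = -15.782° is on the wrong side of the globe.)

+164.218°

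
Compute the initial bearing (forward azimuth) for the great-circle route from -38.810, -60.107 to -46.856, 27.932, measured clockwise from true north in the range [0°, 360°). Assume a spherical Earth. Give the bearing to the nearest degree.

Δλ = 27.932 − -60.107 = 88.039°.
θ = atan2( sin Δλ · cos φ₂ , cos φ₁ · sin φ₂ − sin φ₁ · cos φ₂ · cos Δλ )
  = atan2(0.68343, -0.55389) = 129.023° → normalised to [0°, 360°): 129.023°.

129°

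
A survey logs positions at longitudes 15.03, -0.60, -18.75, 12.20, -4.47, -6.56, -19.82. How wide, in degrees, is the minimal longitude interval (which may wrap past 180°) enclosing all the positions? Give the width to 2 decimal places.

Sort the longitudes: -19.82°, -18.75°, -6.56°, -4.47°, -0.60°, +12.20°, +15.03°.
Eastward gaps between consecutive values (wrapping around): 1.07°, 12.19°, 2.09°, 3.87°, 12.80°, 2.83°, 325.15°.
Largest gap = 325.15° ⇒ minimal covering band is its complement: 360° − 325.15° = 34.85°.
Band runs from -19.82° eastward to +15.03°.

34.85°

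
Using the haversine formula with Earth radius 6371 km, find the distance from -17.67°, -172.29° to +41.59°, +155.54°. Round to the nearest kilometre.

7374 km

Δλ = 155.54 − -172.29 = 327.83°; wrapped into (−180°, 180°]: -32.17°.
Δφ = 41.59 − -17.67 = 59.26°.
a = sin²(Δφ/2) + cos φ₁ · cos φ₂ · sin²(Δλ/2) = 0.299133.
c = 2·atan2(√a, √(1−a)) = 1.15739 rad → d = 6371·c ≈ 7373.71 km.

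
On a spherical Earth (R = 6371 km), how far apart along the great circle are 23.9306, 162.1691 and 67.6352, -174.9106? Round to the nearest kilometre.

5108 km

Δλ = -174.9106 − 162.1691 = -337.0797°; wrapped into (−180°, 180°]: 22.9203°.
Δφ = 67.6352 − 23.9306 = 43.7046°.
a = sin²(Δφ/2) + cos φ₁ · cos φ₂ · sin²(Δλ/2) = 0.152274.
c = 2·atan2(√a, √(1−a)) = 0.80175 rad → d = 6371·c ≈ 5107.93 km.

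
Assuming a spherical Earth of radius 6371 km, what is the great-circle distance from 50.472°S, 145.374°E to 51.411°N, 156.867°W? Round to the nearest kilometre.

12568 km

Δλ = -156.867 − 145.374 = -302.241°; wrapped into (−180°, 180°]: 57.759°.
Δφ = 51.411 − -50.472 = 101.883°.
a = sin²(Δφ/2) + cos φ₁ · cos φ₂ · sin²(Δλ/2) = 0.695555.
c = 2·atan2(√a, √(1−a)) = 1.97263 rad → d = 6371·c ≈ 12567.65 km.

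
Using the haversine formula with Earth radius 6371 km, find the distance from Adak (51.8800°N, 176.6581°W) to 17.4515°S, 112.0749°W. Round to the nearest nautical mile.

Δλ = -112.0749 − -176.6581 = 64.5832°.
Δφ = -17.4515 − 51.8800 = -69.3315°.
a = sin²(Δφ/2) + cos φ₁ · cos φ₂ · sin²(Δλ/2) = 0.491591.
c = 2·atan2(√a, √(1−a)) = 1.55398 rad → d = 6371·c ≈ 9900.39 km ≈ 5345.78 nmi.

5346 nmi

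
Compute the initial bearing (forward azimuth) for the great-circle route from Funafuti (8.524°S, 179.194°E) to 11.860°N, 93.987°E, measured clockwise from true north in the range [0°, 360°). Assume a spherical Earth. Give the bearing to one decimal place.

Δλ = 93.987 − 179.194 = -85.207°.
θ = atan2( sin Δλ · cos φ₂ , cos φ₁ · sin φ₂ − sin φ₁ · cos φ₂ · cos Δλ )
  = atan2(-0.97523, 0.21537) = -77.547° → normalised to [0°, 360°): 282.453°.

282.5°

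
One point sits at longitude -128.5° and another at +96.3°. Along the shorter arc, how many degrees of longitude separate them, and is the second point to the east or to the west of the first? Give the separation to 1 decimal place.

135.2° west

Raw difference: 96.3 − -128.5 = 224.8°.
Normalise into (−180°, 180°]: 224.8° − 360° = -135.2°.
Negative ⇒ the second point lies to the west; separation 135.2°.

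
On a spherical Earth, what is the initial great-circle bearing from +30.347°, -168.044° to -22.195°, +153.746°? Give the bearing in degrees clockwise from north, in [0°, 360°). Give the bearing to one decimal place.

Δλ = 153.746 − -168.044 = 321.790°; wrapped into (−180°, 180°]: -38.210°.
θ = atan2( sin Δλ · cos φ₂ , cos φ₁ · sin φ₂ − sin φ₁ · cos φ₂ · cos Δλ )
  = atan2(-0.57271, -0.69357) = -140.452° → normalised to [0°, 360°): 219.548°.

219.5°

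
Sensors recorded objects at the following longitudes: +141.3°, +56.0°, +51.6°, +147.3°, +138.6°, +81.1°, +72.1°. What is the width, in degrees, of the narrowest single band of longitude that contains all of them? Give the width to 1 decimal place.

95.7°

Sort the longitudes: +51.6°, +56.0°, +72.1°, +81.1°, +138.6°, +141.3°, +147.3°.
Eastward gaps between consecutive values (wrapping around): 4.4°, 16.1°, 9.0°, 57.5°, 2.7°, 6.0°, 264.3°.
Largest gap = 264.3° ⇒ minimal covering band is its complement: 360° − 264.3° = 95.7°.
Band runs from +51.6° eastward to +147.3°.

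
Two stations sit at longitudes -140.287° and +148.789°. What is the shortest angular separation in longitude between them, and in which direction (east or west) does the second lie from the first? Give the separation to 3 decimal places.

Raw difference: 148.789 − -140.287 = 289.076°.
Normalise into (−180°, 180°]: 289.076° − 360° = -70.924°.
Negative ⇒ the second point lies to the west; separation 70.924°.

70.924° west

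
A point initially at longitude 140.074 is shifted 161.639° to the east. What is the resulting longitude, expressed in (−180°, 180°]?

-58.287°

Start at +140.074°; shift +161.639° → +301.713°.
+301.713° lies outside (−180°, 180°]; subtract 360° → -58.287°.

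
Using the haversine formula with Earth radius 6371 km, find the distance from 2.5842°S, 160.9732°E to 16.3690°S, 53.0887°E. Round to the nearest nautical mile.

6386 nmi

Δλ = 53.0887 − 160.9732 = -107.8845°.
Δφ = -16.3690 − -2.5842 = -13.7848°.
a = sin²(Δφ/2) + cos φ₁ · cos φ₂ · sin²(Δλ/2) = 0.640823.
c = 2·atan2(√a, √(1−a)) = 1.85630 rad → d = 6371·c ≈ 11826.52 km ≈ 6385.81 nmi.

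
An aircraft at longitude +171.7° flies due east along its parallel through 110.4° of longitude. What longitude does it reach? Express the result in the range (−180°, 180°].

Start at +171.7°; shift +110.4° → +282.1°.
+282.1° lies outside (−180°, 180°]; subtract 360° → -77.9°.

-77.9°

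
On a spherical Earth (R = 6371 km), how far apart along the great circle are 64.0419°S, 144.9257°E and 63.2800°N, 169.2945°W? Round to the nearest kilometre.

Δλ = -169.2945 − 144.9257 = -314.2202°; wrapped into (−180°, 180°]: 45.7798°.
Δφ = 63.2800 − -64.0419 = 127.3219°.
a = sin²(Δφ/2) + cos φ₁ · cos φ₂ · sin²(Δλ/2) = 0.832922.
c = 2·atan2(√a, √(1−a)) = 2.29942 rad → d = 6371·c ≈ 14649.61 km.

14650 km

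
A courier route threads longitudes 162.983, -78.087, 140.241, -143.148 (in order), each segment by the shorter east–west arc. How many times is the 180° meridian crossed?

3

Leg 1: +162.983° → -78.087°, shortest Δλ = 118.93° (east) — crosses 180°.
Leg 2: -78.087° → +140.241°, shortest Δλ = -141.672° (west) — crosses 180°.
Leg 3: +140.241° → -143.148°, shortest Δλ = 76.611° (east) — crosses 180°.
Total crossings: 3.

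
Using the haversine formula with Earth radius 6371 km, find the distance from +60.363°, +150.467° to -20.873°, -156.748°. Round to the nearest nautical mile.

5508 nmi

Δλ = -156.748 − 150.467 = -307.215°; wrapped into (−180°, 180°]: 52.785°.
Δφ = -20.873 − 60.363 = -81.236°.
a = sin²(Δφ/2) + cos φ₁ · cos φ₂ · sin²(Δλ/2) = 0.515117.
c = 2·atan2(√a, √(1−a)) = 1.60103 rad → d = 6371·c ≈ 10200.19 km ≈ 5507.66 nmi.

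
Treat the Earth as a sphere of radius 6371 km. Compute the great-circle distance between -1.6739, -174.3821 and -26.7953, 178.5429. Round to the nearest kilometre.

2894 km

Δλ = 178.5429 − -174.3821 = 352.9250°; wrapped into (−180°, 180°]: -7.0750°.
Δφ = -26.7953 − -1.6739 = -25.1214°.
a = sin²(Δφ/2) + cos φ₁ · cos φ₂ · sin²(Δλ/2) = 0.050692.
c = 2·atan2(√a, √(1−a)) = 0.45419 rad → d = 6371·c ≈ 2893.65 km.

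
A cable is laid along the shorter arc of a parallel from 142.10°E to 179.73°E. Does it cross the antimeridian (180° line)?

Signed shortest Δλ = ((179.73 − 142.10 + 180) mod 360) − 180 = 37.63°.
Going east by 37.63° from +142.10° reaches +179.73° without touching 180°.

No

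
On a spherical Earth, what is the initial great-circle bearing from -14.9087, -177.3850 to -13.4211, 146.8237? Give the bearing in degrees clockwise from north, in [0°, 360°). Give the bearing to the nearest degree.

268°

Δλ = 146.8237 − -177.3850 = 324.2087°; wrapped into (−180°, 180°]: -35.7913°.
θ = atan2( sin Δλ · cos φ₂ , cos φ₁ · sin φ₂ − sin φ₁ · cos φ₂ · cos Δλ )
  = atan2(-0.56886, -0.02130) = -92.144° → normalised to [0°, 360°): 267.856°.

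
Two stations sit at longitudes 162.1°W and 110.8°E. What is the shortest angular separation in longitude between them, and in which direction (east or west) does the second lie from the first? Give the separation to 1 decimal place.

87.1° west

Raw difference: 110.8 − -162.1 = 272.9°.
Normalise into (−180°, 180°]: 272.9° − 360° = -87.1°.
Negative ⇒ the second point lies to the west; separation 87.1°.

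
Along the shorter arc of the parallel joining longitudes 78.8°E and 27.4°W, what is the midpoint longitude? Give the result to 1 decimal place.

25.7°E

Signed shortest Δλ from +78.8° to -27.4° is -106.2°.
Midpoint longitude = +78.8° + (-106.2°)/2 = +78.8° − 53.1° = +25.7°.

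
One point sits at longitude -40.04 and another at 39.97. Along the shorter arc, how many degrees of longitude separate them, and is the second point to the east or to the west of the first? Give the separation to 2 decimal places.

80.01° east

Raw difference: 39.97 − -40.04 = 80.01°.
Normalise into (−180°, 180°]: 80.01° stays 80.01°.
Positive ⇒ the second point lies to the east; separation 80.01°.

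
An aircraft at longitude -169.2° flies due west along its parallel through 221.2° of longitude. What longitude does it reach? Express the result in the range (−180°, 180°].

Start at -169.2°; shift −221.2° → -390.4°.
-390.4° lies outside (−180°, 180°]; add 360° → -30.4°.

-30.4°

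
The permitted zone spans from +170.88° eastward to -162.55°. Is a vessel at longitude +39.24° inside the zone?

Band width going east from +170.88° to -162.55°: ((-162.55 − 170.88) mod 360) = 26.57°.
Offset of +39.24° east of the west edge: ((39.24 − 170.88) mod 360) = 228.36°.
228.36° > 26.57° ⇒ outside.

No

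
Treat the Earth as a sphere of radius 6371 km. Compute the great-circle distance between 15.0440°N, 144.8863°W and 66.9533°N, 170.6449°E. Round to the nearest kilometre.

Δλ = 170.6449 − -144.8863 = 315.5312°; wrapped into (−180°, 180°]: -44.4688°.
Δφ = 66.9533 − 15.0440 = 51.9093°.
a = sin²(Δφ/2) + cos φ₁ · cos φ₂ · sin²(Δλ/2) = 0.245679.
c = 2·atan2(√a, √(1−a)) = 1.03719 rad → d = 6371·c ≈ 6607.93 km.

6608 km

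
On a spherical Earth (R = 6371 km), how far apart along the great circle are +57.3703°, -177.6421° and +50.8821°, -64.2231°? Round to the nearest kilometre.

6537 km

Δλ = -64.2231 − -177.6421 = 113.4190°.
Δφ = 50.8821 − 57.3703 = -6.4882°.
a = sin²(Δφ/2) + cos φ₁ · cos φ₂ · sin²(Δλ/2) = 0.240906.
c = 2·atan2(√a, √(1−a)) = 1.02607 rad → d = 6371·c ≈ 6537.06 km.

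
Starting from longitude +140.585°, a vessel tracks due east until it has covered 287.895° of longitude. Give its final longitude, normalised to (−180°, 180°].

Start at +140.585°; shift +287.895° → +428.480°.
+428.480° lies outside (−180°, 180°]; subtract 360° → +68.480°.

+68.480°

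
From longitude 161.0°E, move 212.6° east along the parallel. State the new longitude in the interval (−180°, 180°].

13.6°E

Start at +161.0°; shift +212.6° → +373.6°.
+373.6° lies outside (−180°, 180°]; subtract 360° → +13.6°.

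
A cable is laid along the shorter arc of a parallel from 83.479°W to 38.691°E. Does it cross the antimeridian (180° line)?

No

Signed shortest Δλ = ((38.691 − -83.479 + 180) mod 360) − 180 = 122.17°.
Going east by 122.17° from -83.479° reaches +38.691° without touching 180°.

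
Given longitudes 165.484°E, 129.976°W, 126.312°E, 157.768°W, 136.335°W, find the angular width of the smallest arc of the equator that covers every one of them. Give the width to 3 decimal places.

Sort the longitudes: -157.768°, -136.335°, -129.976°, +126.312°, +165.484°.
Eastward gaps between consecutive values (wrapping around): 21.433°, 6.359°, 256.288°, 39.172°, 36.748°.
Largest gap = 256.288° ⇒ minimal covering band is its complement: 360° − 256.288° = 103.712°.
Band runs from +126.312° eastward to -129.976°, crossing the antimeridian.

103.712°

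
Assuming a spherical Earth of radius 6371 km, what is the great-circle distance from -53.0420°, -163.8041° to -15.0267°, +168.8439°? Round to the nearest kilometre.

4860 km

Δλ = 168.8439 − -163.8041 = 332.6480°; wrapped into (−180°, 180°]: -27.3520°.
Δφ = -15.0267 − -53.0420 = 38.0153°.
a = sin²(Δφ/2) + cos φ₁ · cos φ₂ · sin²(Δλ/2) = 0.138536.
c = 2·atan2(√a, √(1−a)) = 0.76277 rad → d = 6371·c ≈ 4859.58 km.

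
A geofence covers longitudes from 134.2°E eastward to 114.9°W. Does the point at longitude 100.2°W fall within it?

No

Band width going east from +134.2° to -114.9°: ((-114.9 − 134.2) mod 360) = 110.9°.
Offset of -100.2° east of the west edge: ((-100.2 − 134.2) mod 360) = 125.6°.
125.6° > 110.9° ⇒ outside.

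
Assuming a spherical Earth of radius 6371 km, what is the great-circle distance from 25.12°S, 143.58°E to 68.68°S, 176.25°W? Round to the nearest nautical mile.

2983 nmi

Δλ = -176.25 − 143.58 = -319.83°; wrapped into (−180°, 180°]: 40.17°.
Δφ = -68.68 − -25.12 = -43.56°.
a = sin²(Δφ/2) + cos φ₁ · cos φ₂ · sin²(Δλ/2) = 0.176496.
c = 2·atan2(√a, √(1−a)) = 0.86714 rad → d = 6371·c ≈ 5524.56 km ≈ 2983.02 nmi.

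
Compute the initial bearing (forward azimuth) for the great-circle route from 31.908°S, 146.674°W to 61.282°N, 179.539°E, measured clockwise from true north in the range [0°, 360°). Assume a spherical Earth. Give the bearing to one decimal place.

344.4°

Δλ = 179.539 − -146.674 = 326.213°; wrapped into (−180°, 180°]: -33.787°.
θ = atan2( sin Δλ · cos φ₂ , cos φ₁ · sin φ₂ − sin φ₁ · cos φ₂ · cos Δλ )
  = atan2(-0.26721, 0.95556) = -15.623° → normalised to [0°, 360°): 344.377°.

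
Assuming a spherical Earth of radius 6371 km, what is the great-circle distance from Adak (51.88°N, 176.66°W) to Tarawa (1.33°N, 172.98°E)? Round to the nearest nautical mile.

3080 nmi

Δλ = 172.98 − -176.66 = 349.64°; wrapped into (−180°, 180°]: -10.36°.
Δφ = 1.33 − 51.88 = -50.55°.
a = sin²(Δφ/2) + cos φ₁ · cos φ₂ · sin²(Δλ/2) = 0.187328.
c = 2·atan2(√a, √(1−a)) = 0.89522 rad → d = 6371·c ≈ 5703.48 km ≈ 3079.63 nmi.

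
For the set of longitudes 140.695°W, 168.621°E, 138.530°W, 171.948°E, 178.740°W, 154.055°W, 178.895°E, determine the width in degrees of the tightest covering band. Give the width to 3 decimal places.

52.849°

Sort the longitudes: -178.740°, -154.055°, -140.695°, -138.530°, +168.621°, +171.948°, +178.895°.
Eastward gaps between consecutive values (wrapping around): 24.685°, 13.360°, 2.165°, 307.151°, 3.327°, 6.947°, 2.365°.
Largest gap = 307.151° ⇒ minimal covering band is its complement: 360° − 307.151° = 52.849°.
Band runs from +168.621° eastward to -138.530°, crossing the antimeridian.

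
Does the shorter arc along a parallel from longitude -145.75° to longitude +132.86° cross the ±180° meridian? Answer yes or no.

Naïve |132.86 − -145.75| = 278.61° > 180°, so the shorter arc goes the other way round — across 180°.
Signed shortest Δλ = ((132.86 − -145.75 + 180) mod 360) − 180 = -81.39°.
Going west by 81.39° from -145.75° passes through 180° before reaching +132.86°.

Yes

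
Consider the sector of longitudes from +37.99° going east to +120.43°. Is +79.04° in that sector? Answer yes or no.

Band width going east from +37.99° to +120.43°: ((120.43 − 37.99) mod 360) = 82.44°.
Offset of +79.04° east of the west edge: ((79.04 − 37.99) mod 360) = 41.05°.
41.05° ≤ 82.44° ⇒ inside.

Yes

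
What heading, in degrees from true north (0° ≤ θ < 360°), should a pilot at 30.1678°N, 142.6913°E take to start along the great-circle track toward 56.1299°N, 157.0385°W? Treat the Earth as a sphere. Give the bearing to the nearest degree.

40°

Δλ = -157.0385 − 142.6913 = -299.7298°; wrapped into (−180°, 180°]: 60.2702°.
θ = atan2( sin Δλ · cos φ₂ , cos φ₁ · sin φ₂ − sin φ₁ · cos φ₂ · cos Δλ )
  = atan2(0.48395, 0.57896) = 39.893° → normalised to [0°, 360°): 39.893°.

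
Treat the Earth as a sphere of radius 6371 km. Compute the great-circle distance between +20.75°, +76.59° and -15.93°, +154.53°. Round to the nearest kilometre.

Δλ = 154.53 − 76.59 = 77.94°.
Δφ = -15.93 − 20.75 = -36.68°.
a = sin²(Δφ/2) + cos φ₁ · cos φ₂ · sin²(Δλ/2) = 0.454680.
c = 2·atan2(√a, √(1−a)) = 1.48003 rad → d = 6371·c ≈ 9429.28 km.

9429 km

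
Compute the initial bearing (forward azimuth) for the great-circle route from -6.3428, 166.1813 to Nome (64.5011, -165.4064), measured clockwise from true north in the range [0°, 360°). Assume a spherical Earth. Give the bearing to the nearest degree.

Δλ = -165.4064 − 166.1813 = -331.5877°; wrapped into (−180°, 180°]: 28.4123°.
θ = atan2( sin Δλ · cos φ₂ , cos φ₁ · sin φ₂ − sin φ₁ · cos φ₂ · cos Δλ )
  = atan2(0.20483, 0.93890) = 12.307° → normalised to [0°, 360°): 12.307°.

12°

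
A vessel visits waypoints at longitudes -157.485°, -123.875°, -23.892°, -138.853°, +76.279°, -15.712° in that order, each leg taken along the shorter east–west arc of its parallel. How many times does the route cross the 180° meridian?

Leg 1: -157.485° → -123.875°, shortest Δλ = 33.61° (east) — does not cross 180°.
Leg 2: -123.875° → -23.892°, shortest Δλ = 99.983° (east) — does not cross 180°.
Leg 3: -23.892° → -138.853°, shortest Δλ = -114.961° (west) — does not cross 180°.
Leg 4: -138.853° → +76.279°, shortest Δλ = -144.868° (west) — crosses 180°.
Leg 5: +76.279° → -15.712°, shortest Δλ = -91.991° (west) — does not cross 180°.
Total crossings: 1.

1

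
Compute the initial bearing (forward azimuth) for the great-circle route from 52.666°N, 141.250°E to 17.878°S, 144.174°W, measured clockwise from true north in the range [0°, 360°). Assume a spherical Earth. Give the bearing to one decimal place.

112.9°

Δλ = -144.174 − 141.250 = -285.424°; wrapped into (−180°, 180°]: 74.576°.
θ = atan2( sin Δλ · cos φ₂ , cos φ₁ · sin φ₂ − sin φ₁ · cos φ₂ · cos Δλ )
  = atan2(0.91744, -0.38744) = 112.894° → normalised to [0°, 360°): 112.894°.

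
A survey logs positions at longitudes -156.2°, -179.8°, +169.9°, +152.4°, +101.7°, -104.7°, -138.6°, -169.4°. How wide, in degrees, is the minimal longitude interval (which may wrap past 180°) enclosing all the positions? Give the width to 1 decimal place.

153.6°

Sort the longitudes: -179.8°, -169.4°, -156.2°, -138.6°, -104.7°, +101.7°, +152.4°, +169.9°.
Eastward gaps between consecutive values (wrapping around): 10.4°, 13.2°, 17.6°, 33.9°, 206.4°, 50.7°, 17.5°, 10.3°.
Largest gap = 206.4° ⇒ minimal covering band is its complement: 360° − 206.4° = 153.6°.
Band runs from +101.7° eastward to -104.7°, crossing the antimeridian.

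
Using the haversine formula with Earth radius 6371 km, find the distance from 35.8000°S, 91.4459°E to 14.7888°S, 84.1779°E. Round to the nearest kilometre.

2446 km

Δλ = 84.1779 − 91.4459 = -7.2680°.
Δφ = -14.7888 − -35.8000 = 21.0112°.
a = sin²(Δφ/2) + cos φ₁ · cos φ₂ · sin²(Δλ/2) = 0.036395.
c = 2·atan2(√a, √(1−a)) = 0.38390 rad → d = 6371·c ≈ 2445.85 km.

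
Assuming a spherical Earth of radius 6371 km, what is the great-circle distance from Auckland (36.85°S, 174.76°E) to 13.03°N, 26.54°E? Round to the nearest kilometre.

15893 km

Δλ = 26.54 − 174.76 = -148.22°.
Δφ = 13.03 − -36.85 = 49.88°.
a = sin²(Δφ/2) + cos φ₁ · cos φ₂ · sin²(Δλ/2) = 0.898969.
c = 2·atan2(√a, √(1−a)) = 2.49466 rad → d = 6371·c ≈ 15893.49 km.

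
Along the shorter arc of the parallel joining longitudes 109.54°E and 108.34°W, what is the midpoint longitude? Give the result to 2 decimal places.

179.40°W

Signed shortest Δλ from +109.54° to -108.34° is +142.12°.
Midpoint longitude = +109.54° + (+142.12°)/2 = +109.54° + 71.06° = +180.60°.
Normalise into (−180°, 180°]: -179.40°.
(The naïve average (+109.54 + -108.34)/2 = 0.6° is on the wrong side of the globe.)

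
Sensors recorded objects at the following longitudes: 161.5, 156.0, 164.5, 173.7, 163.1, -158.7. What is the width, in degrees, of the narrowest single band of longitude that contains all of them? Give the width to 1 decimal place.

45.3°

Sort the longitudes: -158.7°, +156.0°, +161.5°, +163.1°, +164.5°, +173.7°.
Eastward gaps between consecutive values (wrapping around): 314.7°, 5.5°, 1.6°, 1.4°, 9.2°, 27.6°.
Largest gap = 314.7° ⇒ minimal covering band is its complement: 360° − 314.7° = 45.3°.
Band runs from +156.0° eastward to -158.7°, crossing the antimeridian.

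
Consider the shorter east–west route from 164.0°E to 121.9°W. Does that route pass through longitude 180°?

Naïve |-121.9 − 164.0| = 285.9° > 180°, so the shorter arc goes the other way round — across 180°.
Signed shortest Δλ = ((-121.9 − 164.0 + 180) mod 360) − 180 = 74.1°.
Going east by 74.1° from +164.0° passes through 180° before reaching -121.9°.

Yes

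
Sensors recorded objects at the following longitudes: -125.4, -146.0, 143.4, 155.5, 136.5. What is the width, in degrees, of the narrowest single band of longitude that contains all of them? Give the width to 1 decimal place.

Sort the longitudes: -146.0°, -125.4°, +136.5°, +143.4°, +155.5°.
Eastward gaps between consecutive values (wrapping around): 20.6°, 261.9°, 6.9°, 12.1°, 58.5°.
Largest gap = 261.9° ⇒ minimal covering band is its complement: 360° − 261.9° = 98.1°.
Band runs from +136.5° eastward to -125.4°, crossing the antimeridian.

98.1°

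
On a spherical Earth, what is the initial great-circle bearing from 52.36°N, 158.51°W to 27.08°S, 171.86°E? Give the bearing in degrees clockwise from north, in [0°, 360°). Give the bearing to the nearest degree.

Δλ = 171.86 − -158.51 = 330.37°; wrapped into (−180°, 180°]: -29.63°.
θ = atan2( sin Δλ · cos φ₂ , cos φ₁ · sin φ₂ − sin φ₁ · cos φ₂ · cos Δλ )
  = atan2(-0.44020, -0.89087) = -153.705° → normalised to [0°, 360°): 206.295°.

206°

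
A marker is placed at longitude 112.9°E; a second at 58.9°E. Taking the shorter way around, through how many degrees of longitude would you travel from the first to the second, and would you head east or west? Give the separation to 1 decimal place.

Raw difference: 58.9 − 112.9 = -54.0°.
Normalise into (−180°, 180°]: -54.0° stays -54.0°.
Negative ⇒ the second point lies to the west; separation 54.0°.

54.0° west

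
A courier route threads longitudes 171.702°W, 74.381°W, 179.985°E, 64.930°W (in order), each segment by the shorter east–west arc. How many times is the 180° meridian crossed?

Leg 1: -171.702° → -74.381°, shortest Δλ = 97.321° (east) — does not cross 180°.
Leg 2: -74.381° → +179.985°, shortest Δλ = -105.634° (west) — crosses 180°.
Leg 3: +179.985° → -64.930°, shortest Δλ = 115.085° (east) — crosses 180°.
Total crossings: 2.

2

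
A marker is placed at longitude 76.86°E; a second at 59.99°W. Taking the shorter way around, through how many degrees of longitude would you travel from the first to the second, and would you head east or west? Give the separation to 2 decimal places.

Raw difference: -59.99 − 76.86 = -136.85°.
Normalise into (−180°, 180°]: -136.85° stays -136.85°.
Negative ⇒ the second point lies to the west; separation 136.85°.

136.85° west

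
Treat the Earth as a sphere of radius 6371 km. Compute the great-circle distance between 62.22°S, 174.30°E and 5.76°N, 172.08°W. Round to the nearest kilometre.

Δλ = -172.08 − 174.30 = -346.38°; wrapped into (−180°, 180°]: 13.62°.
Δφ = 5.76 − -62.22 = 67.98°.
a = sin²(Δφ/2) + cos φ₁ · cos φ₂ · sin²(Δλ/2) = 0.319055.
c = 2·atan2(√a, √(1−a)) = 1.20050 rad → d = 6371·c ≈ 7648.40 km.

7648 km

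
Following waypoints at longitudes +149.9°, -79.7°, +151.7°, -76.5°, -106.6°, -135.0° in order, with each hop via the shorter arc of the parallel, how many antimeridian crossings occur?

3

Leg 1: +149.9° → -79.7°, shortest Δλ = 130.4° (east) — crosses 180°.
Leg 2: -79.7° → +151.7°, shortest Δλ = -128.6° (west) — crosses 180°.
Leg 3: +151.7° → -76.5°, shortest Δλ = 131.8° (east) — crosses 180°.
Leg 4: -76.5° → -106.6°, shortest Δλ = -30.1° (west) — does not cross 180°.
Leg 5: -106.6° → -135.0°, shortest Δλ = -28.4° (west) — does not cross 180°.
Total crossings: 3.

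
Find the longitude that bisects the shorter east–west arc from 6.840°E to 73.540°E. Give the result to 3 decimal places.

Signed shortest Δλ from +6.840° to +73.540° is +66.700°.
Midpoint longitude = +6.840° + (+66.700°)/2 = +6.840° + 33.350° = +40.190°.

40.190°E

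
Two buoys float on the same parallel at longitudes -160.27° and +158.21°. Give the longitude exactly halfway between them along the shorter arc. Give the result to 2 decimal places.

Signed shortest Δλ from -160.27° to +158.21° is -41.52°.
Midpoint longitude = -160.27° + (-41.52°)/2 = -160.27° − 20.76° = -181.03°.
Normalise into (−180°, 180°]: +178.97°.
(The naïve average (-160.27 + +158.21)/2 = -1.03° is on the wrong side of the globe.)

+178.97°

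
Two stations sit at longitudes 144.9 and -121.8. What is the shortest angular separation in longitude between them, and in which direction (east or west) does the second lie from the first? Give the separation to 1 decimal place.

93.3° east

Raw difference: -121.8 − 144.9 = -266.7°.
Normalise into (−180°, 180°]: -266.7° + 360° = 93.3°.
Positive ⇒ the second point lies to the east; separation 93.3°.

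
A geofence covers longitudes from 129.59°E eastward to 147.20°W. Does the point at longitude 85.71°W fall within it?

Band width going east from +129.59° to -147.20°: ((-147.20 − 129.59) mod 360) = 83.21°.
Offset of -85.71° east of the west edge: ((-85.71 − 129.59) mod 360) = 144.70°.
144.70° > 83.21° ⇒ outside.

No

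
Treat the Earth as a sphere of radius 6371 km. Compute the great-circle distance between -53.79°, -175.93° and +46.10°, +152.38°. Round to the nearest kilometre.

11505 km

Δλ = 152.38 − -175.93 = 328.31°; wrapped into (−180°, 180°]: -31.69°.
Δφ = 46.10 − -53.79 = 99.89°.
a = sin²(Δφ/2) + cos φ₁ · cos φ₂ · sin²(Δλ/2) = 0.616416.
c = 2·atan2(√a, √(1−a)) = 1.80578 rad → d = 6371·c ≈ 11504.65 km.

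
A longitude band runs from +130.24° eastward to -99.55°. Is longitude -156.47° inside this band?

Yes

Band width going east from +130.24° to -99.55°: ((-99.55 − 130.24) mod 360) = 130.21°.
Offset of -156.47° east of the west edge: ((-156.47 − 130.24) mod 360) = 73.29°.
73.29° ≤ 130.21° ⇒ inside.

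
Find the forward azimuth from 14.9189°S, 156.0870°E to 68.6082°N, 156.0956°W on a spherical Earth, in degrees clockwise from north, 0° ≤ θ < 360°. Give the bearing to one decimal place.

Δλ = -156.0956 − 156.0870 = -312.1826°; wrapped into (−180°, 180°]: 47.8174°.
θ = atan2( sin Δλ · cos φ₂ , cos φ₁ · sin φ₂ − sin φ₁ · cos φ₂ · cos Δλ )
  = atan2(0.27028, 0.96278) = 15.681° → normalised to [0°, 360°): 15.681°.

15.7°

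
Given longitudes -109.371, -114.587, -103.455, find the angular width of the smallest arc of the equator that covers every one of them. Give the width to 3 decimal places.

Sort the longitudes: -114.587°, -109.371°, -103.455°.
Eastward gaps between consecutive values (wrapping around): 5.216°, 5.916°, 348.868°.
Largest gap = 348.868° ⇒ minimal covering band is its complement: 360° − 348.868° = 11.132°.
Band runs from -114.587° eastward to -103.455°.

11.132°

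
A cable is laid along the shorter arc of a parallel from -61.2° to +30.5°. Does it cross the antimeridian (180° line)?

Signed shortest Δλ = ((30.5 − -61.2 + 180) mod 360) − 180 = 91.7°.
Going east by 91.7° from -61.2° reaches +30.5° without touching 180°.

No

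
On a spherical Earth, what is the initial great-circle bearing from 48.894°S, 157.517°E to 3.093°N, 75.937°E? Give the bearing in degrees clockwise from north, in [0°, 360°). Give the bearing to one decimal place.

278.4°

Δλ = 75.937 − 157.517 = -81.580°.
θ = atan2( sin Δλ · cos φ₂ , cos φ₁ · sin φ₂ − sin φ₁ · cos φ₂ · cos Δλ )
  = atan2(-0.98778, 0.14565) = -81.612° → normalised to [0°, 360°): 278.388°.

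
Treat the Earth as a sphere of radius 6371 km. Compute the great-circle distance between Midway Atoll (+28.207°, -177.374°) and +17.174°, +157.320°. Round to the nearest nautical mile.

Δλ = 157.320 − -177.374 = 334.694°; wrapped into (−180°, 180°]: -25.306°.
Δφ = 17.174 − 28.207 = -11.033°.
a = sin²(Δφ/2) + cos φ₁ · cos φ₂ · sin²(Δλ/2) = 0.049639.
c = 2·atan2(√a, √(1−a)) = 0.44937 rad → d = 6371·c ≈ 2862.93 km ≈ 1545.86 nmi.

1546 nmi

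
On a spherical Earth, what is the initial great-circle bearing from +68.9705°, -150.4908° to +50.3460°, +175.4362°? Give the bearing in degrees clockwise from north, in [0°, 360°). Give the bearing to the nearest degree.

239°

Δλ = 175.4362 − -150.4908 = 325.9270°; wrapped into (−180°, 180°]: -34.0730°.
θ = atan2( sin Δλ · cos φ₂ , cos φ₁ · sin φ₂ − sin φ₁ · cos φ₂ · cos Δλ )
  = atan2(-0.35752, -0.21711) = -121.268° → normalised to [0°, 360°): 238.732°.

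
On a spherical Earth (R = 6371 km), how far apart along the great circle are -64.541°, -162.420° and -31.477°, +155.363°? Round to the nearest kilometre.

Δλ = 155.363 − -162.420 = 317.783°; wrapped into (−180°, 180°]: -42.217°.
Δφ = -31.477 − -64.541 = 33.064°.
a = sin²(Δφ/2) + cos φ₁ · cos φ₂ · sin²(Δλ/2) = 0.128518.
c = 2·atan2(√a, √(1−a)) = 0.73331 rad → d = 6371·c ≈ 4671.90 km.

4672 km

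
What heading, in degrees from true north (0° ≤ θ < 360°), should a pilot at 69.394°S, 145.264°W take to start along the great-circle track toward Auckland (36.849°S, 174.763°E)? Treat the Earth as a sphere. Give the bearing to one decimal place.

305.2°

Δλ = 174.763 − -145.264 = 320.027°; wrapped into (−180°, 180°]: -39.973°.
θ = atan2( sin Δλ · cos φ₂ , cos φ₁ · sin φ₂ − sin φ₁ · cos φ₂ · cos Δλ )
  = atan2(-0.51408, 0.36295) = -54.777° → normalised to [0°, 360°): 305.223°.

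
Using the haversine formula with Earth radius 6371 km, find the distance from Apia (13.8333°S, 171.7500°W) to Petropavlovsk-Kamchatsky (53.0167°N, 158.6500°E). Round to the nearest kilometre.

7953 km

Δλ = 158.6500 − -171.7500 = 330.4000°; wrapped into (−180°, 180°]: -29.6000°.
Δφ = 53.0167 − -13.8333 = 66.8500°.
a = sin²(Δφ/2) + cos φ₁ · cos φ₂ · sin²(Δλ/2) = 0.341546.
c = 2·atan2(√a, √(1−a)) = 1.24833 rad → d = 6371·c ≈ 7953.11 km.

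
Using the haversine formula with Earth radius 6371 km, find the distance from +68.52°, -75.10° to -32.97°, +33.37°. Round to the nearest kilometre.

14137 km

Δλ = 33.37 − -75.10 = 108.47°.
Δφ = -32.97 − 68.52 = -101.49°.
a = sin²(Δφ/2) + cos φ₁ · cos φ₂ · sin²(Δλ/2) = 0.801864.
c = 2·atan2(√a, √(1−a)) = 2.21897 rad → d = 6371·c ≈ 14137.03 km.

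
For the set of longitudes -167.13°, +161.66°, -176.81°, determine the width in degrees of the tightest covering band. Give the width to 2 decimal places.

Sort the longitudes: -176.81°, -167.13°, +161.66°.
Eastward gaps between consecutive values (wrapping around): 9.68°, 328.79°, 21.53°.
Largest gap = 328.79° ⇒ minimal covering band is its complement: 360° − 328.79° = 31.21°.
Band runs from +161.66° eastward to -167.13°, crossing the antimeridian.

31.21°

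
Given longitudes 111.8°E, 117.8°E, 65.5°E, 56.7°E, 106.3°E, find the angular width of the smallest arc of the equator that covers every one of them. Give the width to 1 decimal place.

61.1°

Sort the longitudes: +56.7°, +65.5°, +106.3°, +111.8°, +117.8°.
Eastward gaps between consecutive values (wrapping around): 8.8°, 40.8°, 5.5°, 6.0°, 298.9°.
Largest gap = 298.9° ⇒ minimal covering band is its complement: 360° − 298.9° = 61.1°.
Band runs from +56.7° eastward to +117.8°.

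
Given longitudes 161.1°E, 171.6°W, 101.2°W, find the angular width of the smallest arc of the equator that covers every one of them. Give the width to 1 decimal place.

Sort the longitudes: -171.6°, -101.2°, +161.1°.
Eastward gaps between consecutive values (wrapping around): 70.4°, 262.3°, 27.3°.
Largest gap = 262.3° ⇒ minimal covering band is its complement: 360° − 262.3° = 97.7°.
Band runs from +161.1° eastward to -101.2°, crossing the antimeridian.

97.7°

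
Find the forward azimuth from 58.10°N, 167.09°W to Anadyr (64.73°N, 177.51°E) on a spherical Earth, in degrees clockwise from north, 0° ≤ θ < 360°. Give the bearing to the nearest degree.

Δλ = 177.51 − -167.09 = 344.60°; wrapped into (−180°, 180°]: -15.40°.
θ = atan2( sin Δλ · cos φ₂ , cos φ₁ · sin φ₂ − sin φ₁ · cos φ₂ · cos Δλ )
  = atan2(-0.11336, 0.12847) = -41.425° → normalised to [0°, 360°): 318.575°.

319°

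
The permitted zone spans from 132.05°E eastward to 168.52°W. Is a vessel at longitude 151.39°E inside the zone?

Band width going east from +132.05° to -168.52°: ((-168.52 − 132.05) mod 360) = 59.43°.
Offset of +151.39° east of the west edge: ((151.39 − 132.05) mod 360) = 19.34°.
19.34° ≤ 59.43° ⇒ inside.

Yes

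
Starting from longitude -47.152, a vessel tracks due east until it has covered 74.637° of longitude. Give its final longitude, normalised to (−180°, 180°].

Start at -47.152°; shift +74.637° → +27.485°.
+27.485° already lies in (−180°, 180°].

+27.485°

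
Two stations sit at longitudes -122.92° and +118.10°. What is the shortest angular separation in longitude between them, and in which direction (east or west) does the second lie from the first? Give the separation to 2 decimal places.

Raw difference: 118.10 − -122.92 = 241.02°.
Normalise into (−180°, 180°]: 241.02° − 360° = -118.98°.
Negative ⇒ the second point lies to the west; separation 118.98°.

118.98° west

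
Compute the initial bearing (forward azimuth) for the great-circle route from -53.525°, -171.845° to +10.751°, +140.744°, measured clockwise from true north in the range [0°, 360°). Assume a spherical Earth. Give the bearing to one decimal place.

311.7°

Δλ = 140.744 − -171.845 = 312.589°; wrapped into (−180°, 180°]: -47.411°.
θ = atan2( sin Δλ · cos φ₂ , cos φ₁ · sin φ₂ − sin φ₁ · cos φ₂ · cos Δλ )
  = atan2(-0.72330, 0.64552) = -48.253° → normalised to [0°, 360°): 311.747°.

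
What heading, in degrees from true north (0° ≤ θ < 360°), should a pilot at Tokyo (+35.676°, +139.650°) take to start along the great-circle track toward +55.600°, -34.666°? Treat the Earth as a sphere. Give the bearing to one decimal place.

Δλ = -34.666 − 139.650 = -174.316°.
θ = atan2( sin Δλ · cos φ₂ , cos φ₁ · sin φ₂ − sin φ₁ · cos φ₂ · cos Δλ )
  = atan2(-0.05596, 0.99813) = -3.209° → normalised to [0°, 360°): 356.791°.

356.8°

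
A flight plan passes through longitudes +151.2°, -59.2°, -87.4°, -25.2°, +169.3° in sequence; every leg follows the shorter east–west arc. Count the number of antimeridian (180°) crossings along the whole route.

2

Leg 1: +151.2° → -59.2°, shortest Δλ = 149.6° (east) — crosses 180°.
Leg 2: -59.2° → -87.4°, shortest Δλ = -28.2° (west) — does not cross 180°.
Leg 3: -87.4° → -25.2°, shortest Δλ = 62.2° (east) — does not cross 180°.
Leg 4: -25.2° → +169.3°, shortest Δλ = -165.5° (west) — crosses 180°.
Total crossings: 2.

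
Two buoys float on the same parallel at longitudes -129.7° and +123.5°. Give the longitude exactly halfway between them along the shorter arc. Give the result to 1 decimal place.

Signed shortest Δλ from -129.7° to +123.5° is -106.8°.
Midpoint longitude = -129.7° + (-106.8°)/2 = -129.7° − 53.4° = -183.1°.
Normalise into (−180°, 180°]: +176.9°.
(The naïve average (-129.7 + +123.5)/2 = -3.1° is on the wrong side of the globe.)

+176.9°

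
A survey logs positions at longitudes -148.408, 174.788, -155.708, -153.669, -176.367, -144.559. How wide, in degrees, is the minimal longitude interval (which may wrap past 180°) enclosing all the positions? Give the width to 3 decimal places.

40.653°

Sort the longitudes: -176.367°, -155.708°, -153.669°, -148.408°, -144.559°, +174.788°.
Eastward gaps between consecutive values (wrapping around): 20.659°, 2.039°, 5.261°, 3.849°, 319.347°, 8.845°.
Largest gap = 319.347° ⇒ minimal covering band is its complement: 360° − 319.347° = 40.653°.
Band runs from +174.788° eastward to -144.559°, crossing the antimeridian.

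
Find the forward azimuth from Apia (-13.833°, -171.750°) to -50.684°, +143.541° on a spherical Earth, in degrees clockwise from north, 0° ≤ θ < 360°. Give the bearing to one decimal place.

214.7°

Δλ = 143.541 − -171.750 = 315.291°; wrapped into (−180°, 180°]: -44.709°.
θ = atan2( sin Δλ · cos φ₂ , cos φ₁ · sin φ₂ − sin φ₁ · cos φ₂ · cos Δλ )
  = atan2(-0.44574, -0.64356) = -145.293° → normalised to [0°, 360°): 214.707°.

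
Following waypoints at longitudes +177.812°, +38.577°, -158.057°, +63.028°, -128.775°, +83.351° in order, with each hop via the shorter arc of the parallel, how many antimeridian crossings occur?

4

Leg 1: +177.812° → +38.577°, shortest Δλ = -139.235° (west) — does not cross 180°.
Leg 2: +38.577° → -158.057°, shortest Δλ = 163.366° (east) — crosses 180°.
Leg 3: -158.057° → +63.028°, shortest Δλ = -138.915° (west) — crosses 180°.
Leg 4: +63.028° → -128.775°, shortest Δλ = 168.197° (east) — crosses 180°.
Leg 5: -128.775° → +83.351°, shortest Δλ = -147.874° (west) — crosses 180°.
Total crossings: 4.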